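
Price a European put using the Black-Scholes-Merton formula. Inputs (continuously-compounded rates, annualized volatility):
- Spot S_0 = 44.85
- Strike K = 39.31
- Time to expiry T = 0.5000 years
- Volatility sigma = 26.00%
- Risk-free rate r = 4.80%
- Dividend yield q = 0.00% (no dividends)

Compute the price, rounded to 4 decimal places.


Answer: Price = 0.8402

Derivation:
d1 = (ln(S/K) + (r - q + 0.5*sigma^2) * T) / (sigma * sqrt(T)) = 0.93960702
d2 = d1 - sigma * sqrt(T) = 0.75575926
exp(-rT) = 0.97628571; exp(-qT) = 1.00000000
P = K * exp(-rT) * N(-d2) - S_0 * exp(-qT) * N(-d1)
N(-d1) = 0.17370959; N(-d2) = 0.22489677
P = 39.3100 * 0.97628571 * 0.22489677 - 44.8500 * 1.00000000 * 0.17370959 = 0.8402


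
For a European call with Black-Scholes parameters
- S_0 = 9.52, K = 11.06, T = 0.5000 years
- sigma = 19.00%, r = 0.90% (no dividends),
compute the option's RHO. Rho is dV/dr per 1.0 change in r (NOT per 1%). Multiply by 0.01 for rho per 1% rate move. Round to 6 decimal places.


d1 = -1.0153692180; d2 = -1.1497195064
phi(d1) = 0.2382521154; exp(-qT) = 1.0000000000; exp(-rT) = 0.9955101098
N(d2) = 0.1251297088
Rho = K*T*exp(-rT)*N(d2) = 11.0600 * 0.5000 * 0.9955101098 * 0.1251297088 = 0.688860

Answer: Rho = 0.688860


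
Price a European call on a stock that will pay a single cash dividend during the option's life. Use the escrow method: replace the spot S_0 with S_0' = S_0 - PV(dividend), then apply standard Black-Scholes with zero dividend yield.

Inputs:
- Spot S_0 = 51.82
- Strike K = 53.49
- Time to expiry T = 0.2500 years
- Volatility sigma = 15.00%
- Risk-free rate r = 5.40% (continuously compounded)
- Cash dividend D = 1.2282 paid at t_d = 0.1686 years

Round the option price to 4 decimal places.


Answer: Price = 0.6973

Derivation:
PV(D) = D * exp(-r * t_d) = 1.2282 * 0.99093692 = 1.21706872
S_0' = S_0 - PV(D) = 51.8200 - 1.21706872 = 50.60293128
d1 = (ln(S_0'/K) + (r + sigma^2/2)*T) / (sigma*sqrt(T)) = -0.52230287
d2 = d1 - sigma*sqrt(T) = -0.59730287
exp(-rT) = 0.98659072
N(d1) = 0.30072973; N(d2) = 0.27515259
C = S_0' * N(d1) - K * exp(-rT) * N(d2) = 50.60293128 * 0.30072973 - 53.4900 * 0.98659072 * 0.27515259 = 0.6973


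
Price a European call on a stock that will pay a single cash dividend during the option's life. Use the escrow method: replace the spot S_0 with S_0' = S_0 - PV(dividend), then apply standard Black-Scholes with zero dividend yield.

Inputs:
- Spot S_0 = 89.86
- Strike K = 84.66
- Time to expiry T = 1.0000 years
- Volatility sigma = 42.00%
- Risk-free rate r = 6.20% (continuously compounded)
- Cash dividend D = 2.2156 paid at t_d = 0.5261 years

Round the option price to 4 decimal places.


PV(D) = D * exp(-r * t_d) = 2.2156 * 0.96790804 = 2.14449705
S_0' = S_0 - PV(D) = 89.8600 - 2.14449705 = 87.71550295
d1 = (ln(S_0'/K) + (r + sigma^2/2)*T) / (sigma*sqrt(T)) = 0.44203672
d2 = d1 - sigma*sqrt(T) = 0.02203672
exp(-rT) = 0.93988289
N(d1) = 0.67076868; N(d2) = 0.50879067
C = S_0' * N(d1) - K * exp(-rT) * N(d2) = 87.71550295 * 0.67076868 - 84.6600 * 0.93988289 * 0.50879067 = 18.3521

Answer: Price = 18.3521


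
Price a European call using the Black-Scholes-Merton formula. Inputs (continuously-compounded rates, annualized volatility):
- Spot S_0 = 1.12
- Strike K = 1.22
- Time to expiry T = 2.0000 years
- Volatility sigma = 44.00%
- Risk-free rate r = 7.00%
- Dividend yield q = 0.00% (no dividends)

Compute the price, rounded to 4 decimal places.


Answer: Price = 0.2970

Derivation:
d1 = (ln(S/K) + (r - q + 0.5*sigma^2) * T) / (sigma * sqrt(T)) = 0.39867617
d2 = d1 - sigma * sqrt(T) = -0.22357780
exp(-rT) = 0.86935824; exp(-qT) = 1.00000000
C = S_0 * exp(-qT) * N(d1) - K * exp(-rT) * N(d2)
N(d1) = 0.65493408; N(d2) = 0.41154292
C = 1.1200 * 1.00000000 * 0.65493408 - 1.2200 * 0.86935824 * 0.41154292 = 0.2970


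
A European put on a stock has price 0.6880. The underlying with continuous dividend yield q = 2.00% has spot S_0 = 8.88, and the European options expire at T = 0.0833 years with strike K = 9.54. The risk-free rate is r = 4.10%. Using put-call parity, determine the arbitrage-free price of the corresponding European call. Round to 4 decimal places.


Answer: Call price = 0.0457

Derivation:
Put-call parity: C - P = S_0 * exp(-qT) - K * exp(-rT).
S_0 * exp(-qT) = 8.8800 * 0.99833539 = 8.86521824
K * exp(-rT) = 9.5400 * 0.99659053 = 9.50747361
C = P + S*exp(-qT) - K*exp(-rT)
C = 0.6880 + 8.86521824 - 9.50747361 = 0.0457


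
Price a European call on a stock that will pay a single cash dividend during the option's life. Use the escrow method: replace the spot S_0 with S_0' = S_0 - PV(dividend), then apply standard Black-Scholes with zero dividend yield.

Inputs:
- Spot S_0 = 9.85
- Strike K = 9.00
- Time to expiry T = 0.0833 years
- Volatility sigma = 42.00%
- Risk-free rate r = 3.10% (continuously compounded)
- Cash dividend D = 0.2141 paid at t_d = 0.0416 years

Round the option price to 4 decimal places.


PV(D) = D * exp(-r * t_d) = 0.2141 * 0.99871123 = 0.21382407
S_0' = S_0 - PV(D) = 9.8500 - 0.21382407 = 9.63617593
d1 = (ln(S_0'/K) + (r + sigma^2/2)*T) / (sigma*sqrt(T)) = 0.64535203
d2 = d1 - sigma*sqrt(T) = 0.52413272
exp(-rT) = 0.99742103
N(d1) = 0.74065046; N(d2) = 0.69990688
C = S_0' * N(d1) - K * exp(-rT) * N(d2) = 9.63617593 * 0.74065046 - 9.0000 * 0.99742103 * 0.69990688 = 0.8541

Answer: Price = 0.8541


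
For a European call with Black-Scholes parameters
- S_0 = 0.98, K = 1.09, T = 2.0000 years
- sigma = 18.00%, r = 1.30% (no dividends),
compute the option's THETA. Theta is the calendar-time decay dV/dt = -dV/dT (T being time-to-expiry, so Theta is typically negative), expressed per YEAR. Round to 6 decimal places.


d1 = -0.1884848262; d2 = -0.4430432675
phi(d1) = 0.3919183318; exp(-qT) = 1.0000000000; exp(-rT) = 0.9743350896
Theta = -S*exp(-qT)*phi(d1)*sigma/(2*sqrt(T)) - r*K*exp(-rT)*N(d2) + q*S*exp(-qT)*N(d1)
N(d1) = 0.4252483046; N(d2) = 0.3288672196; sqrt(T) = 1.4142135624
Term 1 = -0.9800 * 1.0000000000 * 0.3919183318 * 0.1800 / (2 * 1.4142135624) = -0.0244426993
Term 2 = -0.0130 * 1.0900 * 0.9743350896 * 0.3288672196 = -0.0045404488
Term 3 = 0 (no dividend yield, q = 0)
Theta = -0.0244426993 + (-0.0045404488) + (0.0000000000) = -0.028983

Answer: Theta = -0.028983


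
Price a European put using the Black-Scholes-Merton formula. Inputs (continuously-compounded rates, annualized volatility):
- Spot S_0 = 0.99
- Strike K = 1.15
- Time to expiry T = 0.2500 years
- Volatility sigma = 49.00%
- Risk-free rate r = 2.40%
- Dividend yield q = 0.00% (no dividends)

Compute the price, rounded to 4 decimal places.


Answer: Price = 0.1978

Derivation:
d1 = (ln(S/K) + (r - q + 0.5*sigma^2) * T) / (sigma * sqrt(T)) = -0.46448889
d2 = d1 - sigma * sqrt(T) = -0.70948889
exp(-rT) = 0.99401796; exp(-qT) = 1.00000000
P = K * exp(-rT) * N(-d2) - S_0 * exp(-qT) * N(-d1)
N(-d1) = 0.67885124; N(-d2) = 0.76098943
P = 1.1500 * 0.99401796 * 0.76098943 - 0.9900 * 1.00000000 * 0.67885124 = 0.1978


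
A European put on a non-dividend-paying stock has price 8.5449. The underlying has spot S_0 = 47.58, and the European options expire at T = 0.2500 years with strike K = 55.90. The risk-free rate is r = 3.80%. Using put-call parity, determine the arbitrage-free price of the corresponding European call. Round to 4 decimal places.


Put-call parity: C - P = S_0 * exp(-qT) - K * exp(-rT).
S_0 * exp(-qT) = 47.5800 * 1.00000000 = 47.58000000
K * exp(-rT) = 55.9000 * 0.99054498 = 55.37146452
C = P + S*exp(-qT) - K*exp(-rT)
C = 8.5449 + 47.58000000 - 55.37146452 = 0.7534

Answer: Call price = 0.7534


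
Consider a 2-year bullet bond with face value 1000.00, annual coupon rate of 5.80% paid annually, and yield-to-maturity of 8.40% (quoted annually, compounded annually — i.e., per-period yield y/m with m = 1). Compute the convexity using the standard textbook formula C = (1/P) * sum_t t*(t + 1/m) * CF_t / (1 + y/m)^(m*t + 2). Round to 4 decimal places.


Coupon per period c = face * coupon_rate / m = 58.000000
Periods per year m = 1; per-period yield y/m = 0.084000
Number of cashflows N = 2
Cashflows (t years, CF_t, discount factor 1/(1+y/m)^(m*t), PV):
  t = 1.0000: CF_t = 58.000000, DF = 0.922509, PV = 53.505535
  t = 2.0000: CF_t = 1058.000000, DF = 0.851023, PV = 900.382620
Price P = sum_t PV_t = 953.888155
Convexity numerator sum_t t*(t + 1/m) * CF_t / (1+y/m)^(m*t + 2):
  t = 1.0000: term = 91.068911
  t = 2.0000: term = 4597.479372
Convexity = (1/P) * sum = 4688.548282 / 953.888155 = 4.915197

Answer: Convexity = 4.9152


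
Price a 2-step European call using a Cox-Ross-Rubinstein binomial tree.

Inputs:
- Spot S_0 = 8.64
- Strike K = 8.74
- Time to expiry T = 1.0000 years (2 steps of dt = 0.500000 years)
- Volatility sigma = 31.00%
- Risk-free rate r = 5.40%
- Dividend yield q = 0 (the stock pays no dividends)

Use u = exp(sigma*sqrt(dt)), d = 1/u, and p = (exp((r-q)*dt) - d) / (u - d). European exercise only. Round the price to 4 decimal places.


Answer: Price = V(0,0) = 1.1350

Derivation:
dt = T/N = 0.500000
u = exp(sigma*sqrt(dt)) = 1.245084; d = 1/u = 0.803159
p = (exp((r-q)*dt) - d) / (u - d) = 0.507346
Discount per step: exp(-r*dt) = 0.973361
Stock lattice S(k, i) with i counting down-moves:
  k=0: S(0,0) = 8.6400
  k=1: S(1,0) = 10.7575; S(1,1) = 6.9393
  k=2: S(2,0) = 13.3940; S(2,1) = 8.6400; S(2,2) = 5.5734
Terminal payoffs V(N, i) = max(S_T - K, 0):
  V(2,0) = 4.654026; V(2,1) = 0.000000; V(2,2) = 0.000000
Backward induction: V(k, i) = exp(-r*dt) * [p * V(k+1, i) + (1-p) * V(k+1, i+1)].
  V(1,0) = exp(-r*dt) * [p*4.654026 + (1-p)*0.000000] = 2.298303
  V(1,1) = exp(-r*dt) * [p*0.000000 + (1-p)*0.000000] = 0.000000
  V(0,0) = exp(-r*dt) * [p*2.298303 + (1-p)*0.000000] = 1.134973


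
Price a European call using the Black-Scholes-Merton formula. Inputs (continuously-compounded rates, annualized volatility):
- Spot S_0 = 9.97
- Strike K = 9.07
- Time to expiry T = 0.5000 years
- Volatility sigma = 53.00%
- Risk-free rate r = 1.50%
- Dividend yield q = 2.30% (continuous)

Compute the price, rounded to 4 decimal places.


d1 = (ln(S/K) + (r - q + 0.5*sigma^2) * T) / (sigma * sqrt(T)) = 0.42915597
d2 = d1 - sigma * sqrt(T) = 0.05438937
exp(-rT) = 0.99252805; exp(-qT) = 0.98856587
C = S_0 * exp(-qT) * N(d1) - K * exp(-rT) * N(d2)
N(d1) = 0.66609514; N(d2) = 0.52168753
C = 9.9700 * 0.98856587 * 0.66609514 - 9.0700 * 0.99252805 * 0.52168753 = 1.8687

Answer: Price = 1.8687


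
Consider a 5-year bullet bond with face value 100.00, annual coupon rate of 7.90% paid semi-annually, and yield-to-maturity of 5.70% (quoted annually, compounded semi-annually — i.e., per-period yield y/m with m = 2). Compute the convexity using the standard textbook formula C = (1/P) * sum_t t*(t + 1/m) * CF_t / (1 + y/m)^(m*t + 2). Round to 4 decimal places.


Answer: Convexity = 20.9562

Derivation:
Coupon per period c = face * coupon_rate / m = 3.950000
Periods per year m = 2; per-period yield y/m = 0.028500
Number of cashflows N = 10
Cashflows (t years, CF_t, discount factor 1/(1+y/m)^(m*t), PV):
  t = 0.5000: CF_t = 3.950000, DF = 0.972290, PV = 3.840544
  t = 1.0000: CF_t = 3.950000, DF = 0.945347, PV = 3.734122
  t = 1.5000: CF_t = 3.950000, DF = 0.919152, PV = 3.630649
  t = 2.0000: CF_t = 3.950000, DF = 0.893682, PV = 3.530042
  t = 2.5000: CF_t = 3.950000, DF = 0.868917, PV = 3.432224
  t = 3.0000: CF_t = 3.950000, DF = 0.844840, PV = 3.337116
  t = 3.5000: CF_t = 3.950000, DF = 0.821429, PV = 3.244644
  t = 4.0000: CF_t = 3.950000, DF = 0.798667, PV = 3.154734
  t = 4.5000: CF_t = 3.950000, DF = 0.776536, PV = 3.067315
  t = 5.0000: CF_t = 103.950000, DF = 0.755018, PV = 78.484073
Price P = sum_t PV_t = 109.455463
Convexity numerator sum_t t*(t + 1/m) * CF_t / (1+y/m)^(m*t + 2):
  t = 0.5000: term = 1.815324
  t = 1.0000: term = 5.295063
  t = 1.5000: term = 10.296672
  t = 2.0000: term = 16.685581
  t = 2.5000: term = 24.334828
  t = 3.0000: term = 33.124706
  t = 3.5000: term = 42.942415
  t = 4.0000: term = 53.681747
  t = 4.5000: term = 65.242765
  t = 5.0000: term = 2040.354523
Convexity = (1/P) * sum = 2293.773624 / 109.455463 = 20.956228


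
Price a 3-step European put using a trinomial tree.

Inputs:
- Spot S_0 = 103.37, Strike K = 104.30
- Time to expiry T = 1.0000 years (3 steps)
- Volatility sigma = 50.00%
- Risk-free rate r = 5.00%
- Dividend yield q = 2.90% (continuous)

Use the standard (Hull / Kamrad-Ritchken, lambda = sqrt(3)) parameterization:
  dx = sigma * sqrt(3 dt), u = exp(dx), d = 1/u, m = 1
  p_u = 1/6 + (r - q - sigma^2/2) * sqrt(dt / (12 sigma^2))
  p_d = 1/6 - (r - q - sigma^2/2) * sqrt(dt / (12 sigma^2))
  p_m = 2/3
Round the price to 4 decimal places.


dt = T/N = 0.333333; dx = sigma*sqrt(3*dt) = 0.500000
u = exp(dx) = 1.648721; d = 1/u = 0.606531
p_u = 0.132000, p_m = 0.666667, p_d = 0.201333
Discount per step: exp(-r*dt) = 0.983471
Stock lattice S(k, j) with j the centered position index:
  k=0: S(0,+0) = 103.3700
  k=1: S(1,-1) = 62.6971; S(1,+0) = 103.3700; S(1,+1) = 170.4283
  k=2: S(2,-2) = 38.0277; S(2,-1) = 62.6971; S(2,+0) = 103.3700; S(2,+1) = 170.4283; S(2,+2) = 280.9888
  k=3: S(3,-3) = 23.0650; S(3,-2) = 38.0277; S(3,-1) = 62.6971; S(3,+0) = 103.3700; S(3,+1) = 170.4283; S(3,+2) = 280.9888; S(3,+3) = 463.2722
Terminal payoffs V(N, j) = max(K - S_T, 0):
  V(3,-3) = 81.235035; V(3,-2) = 66.272302; V(3,-1) = 41.602926; V(3,+0) = 0.930000; V(3,+1) = 0.000000; V(3,+2) = 0.000000; V(3,+3) = 0.000000
Backward induction: V(k, j) = exp(-r*dt) * [p_u * V(k+1, j+1) + p_m * V(k+1, j) + p_d * V(k+1, j-1)]
  V(2,-2) = exp(-r*dt) * [p_u*41.602926 + p_m*66.272302 + p_d*81.235035] = 64.937087
  V(2,-1) = exp(-r*dt) * [p_u*0.930000 + p_m*41.602926 + p_d*66.272302] = 40.519877
  V(2,+0) = exp(-r*dt) * [p_u*0.000000 + p_m*0.930000 + p_d*41.602926] = 8.847364
  V(2,+1) = exp(-r*dt) * [p_u*0.000000 + p_m*0.000000 + p_d*0.930000] = 0.184145
  V(2,+2) = exp(-r*dt) * [p_u*0.000000 + p_m*0.000000 + p_d*0.000000] = 0.000000
  V(1,-1) = exp(-r*dt) * [p_u*8.847364 + p_m*40.519877 + p_d*64.937087] = 40.573217
  V(1,+0) = exp(-r*dt) * [p_u*0.184145 + p_m*8.847364 + p_d*40.519877] = 13.847821
  V(1,+1) = exp(-r*dt) * [p_u*0.000000 + p_m*0.184145 + p_d*8.847364] = 1.872562
  V(0,+0) = exp(-r*dt) * [p_u*1.872562 + p_m*13.847821 + p_d*40.573217] = 17.356107

Answer: Price = V(0,0) = 17.3561


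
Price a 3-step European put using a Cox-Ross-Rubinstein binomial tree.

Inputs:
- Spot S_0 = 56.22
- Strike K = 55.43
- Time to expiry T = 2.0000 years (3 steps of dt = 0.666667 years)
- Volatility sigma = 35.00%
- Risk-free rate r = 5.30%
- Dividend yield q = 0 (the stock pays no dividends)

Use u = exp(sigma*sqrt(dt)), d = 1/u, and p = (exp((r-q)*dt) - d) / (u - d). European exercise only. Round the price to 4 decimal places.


dt = T/N = 0.666667
u = exp(sigma*sqrt(dt)) = 1.330791; d = 1/u = 0.751433
p = (exp((r-q)*dt) - d) / (u - d) = 0.491116
Discount per step: exp(-r*dt) = 0.965284
Stock lattice S(k, i) with i counting down-moves:
  k=0: S(0,0) = 56.2200
  k=1: S(1,0) = 74.8171; S(1,1) = 42.2455
  k=2: S(2,0) = 99.5659; S(2,1) = 56.2200; S(2,2) = 31.7447
  k=3: S(3,0) = 132.5015; S(3,1) = 74.8171; S(3,2) = 42.2455; S(3,3) = 23.8540
Terminal payoffs V(N, i) = max(K - S_T, 0):
  V(3,0) = 0.000000; V(3,1) = 0.000000; V(3,2) = 13.184461; V(3,3) = 31.576018
Backward induction: V(k, i) = exp(-r*dt) * [p * V(k+1, i) + (1-p) * V(k+1, i+1)].
  V(2,0) = exp(-r*dt) * [p*0.000000 + (1-p)*0.000000] = 0.000000
  V(2,1) = exp(-r*dt) * [p*0.000000 + (1-p)*13.184461] = 6.476436
  V(2,2) = exp(-r*dt) * [p*13.184461 + (1-p)*31.576018] = 21.760996
  V(1,0) = exp(-r*dt) * [p*0.000000 + (1-p)*6.476436] = 3.181338
  V(1,1) = exp(-r*dt) * [p*6.476436 + (1-p)*21.760996] = 13.759639
  V(0,0) = exp(-r*dt) * [p*3.181338 + (1-p)*13.759639] = 8.267138

Answer: Price = V(0,0) = 8.2671


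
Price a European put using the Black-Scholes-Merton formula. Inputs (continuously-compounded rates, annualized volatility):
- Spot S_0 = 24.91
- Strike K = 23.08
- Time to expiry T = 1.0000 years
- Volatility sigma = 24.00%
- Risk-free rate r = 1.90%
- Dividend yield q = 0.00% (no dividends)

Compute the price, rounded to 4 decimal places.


Answer: Price = 1.3147

Derivation:
d1 = (ln(S/K) + (r - q + 0.5*sigma^2) * T) / (sigma * sqrt(T)) = 0.51709537
d2 = d1 - sigma * sqrt(T) = 0.27709537
exp(-rT) = 0.98117936; exp(-qT) = 1.00000000
P = K * exp(-rT) * N(-d2) - S_0 * exp(-qT) * N(-d1)
N(-d1) = 0.30254479; N(-d2) = 0.39085344
P = 23.0800 * 0.98117936 * 0.39085344 - 24.9100 * 1.00000000 * 0.30254479 = 1.3147


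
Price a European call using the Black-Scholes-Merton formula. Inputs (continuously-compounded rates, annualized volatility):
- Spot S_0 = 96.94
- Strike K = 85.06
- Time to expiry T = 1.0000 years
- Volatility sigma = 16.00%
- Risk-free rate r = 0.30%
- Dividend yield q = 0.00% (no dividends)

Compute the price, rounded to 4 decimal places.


d1 = (ln(S/K) + (r - q + 0.5*sigma^2) * T) / (sigma * sqrt(T)) = 0.91584588
d2 = d1 - sigma * sqrt(T) = 0.75584588
exp(-rT) = 0.99700450; exp(-qT) = 1.00000000
C = S_0 * exp(-qT) * N(d1) - K * exp(-rT) * N(d2)
N(d1) = 0.82012613; N(d2) = 0.77512920
C = 96.9400 * 1.00000000 * 0.82012613 - 85.0600 * 0.99700450 * 0.77512920 = 13.7680

Answer: Price = 13.7680


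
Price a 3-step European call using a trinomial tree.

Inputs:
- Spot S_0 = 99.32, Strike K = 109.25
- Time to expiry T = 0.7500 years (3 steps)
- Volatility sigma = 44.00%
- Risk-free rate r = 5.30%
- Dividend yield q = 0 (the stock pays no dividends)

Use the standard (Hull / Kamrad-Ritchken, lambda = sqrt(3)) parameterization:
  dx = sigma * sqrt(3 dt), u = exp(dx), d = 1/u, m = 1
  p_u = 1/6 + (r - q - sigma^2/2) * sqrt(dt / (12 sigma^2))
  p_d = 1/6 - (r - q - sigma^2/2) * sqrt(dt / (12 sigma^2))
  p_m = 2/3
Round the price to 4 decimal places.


dt = T/N = 0.250000; dx = sigma*sqrt(3*dt) = 0.381051
u = exp(dx) = 1.463823; d = 1/u = 0.683143
p_u = 0.152299, p_m = 0.666667, p_d = 0.181035
Discount per step: exp(-r*dt) = 0.986837
Stock lattice S(k, j) with j the centered position index:
  k=0: S(0,+0) = 99.3200
  k=1: S(1,-1) = 67.8498; S(1,+0) = 99.3200; S(1,+1) = 145.3869
  k=2: S(2,-2) = 46.3511; S(2,-1) = 67.8498; S(2,+0) = 99.3200; S(2,+1) = 145.3869; S(2,+2) = 212.8205
  k=3: S(3,-3) = 31.6644; S(3,-2) = 46.3511; S(3,-1) = 67.8498; S(3,+0) = 99.3200; S(3,+1) = 145.3869; S(3,+2) = 212.8205; S(3,+3) = 311.5315
Terminal payoffs V(N, j) = max(S_T - K, 0):
  V(3,-3) = 0.000000; V(3,-2) = 0.000000; V(3,-1) = 0.000000; V(3,+0) = 0.000000; V(3,+1) = 36.136853; V(3,+2) = 103.570549; V(3,+3) = 202.281512
Backward induction: V(k, j) = exp(-r*dt) * [p_u * V(k+1, j+1) + p_m * V(k+1, j) + p_d * V(k+1, j-1)]
  V(2,-2) = exp(-r*dt) * [p_u*0.000000 + p_m*0.000000 + p_d*0.000000] = 0.000000
  V(2,-1) = exp(-r*dt) * [p_u*0.000000 + p_m*0.000000 + p_d*0.000000] = 0.000000
  V(2,+0) = exp(-r*dt) * [p_u*36.136853 + p_m*0.000000 + p_d*0.000000] = 5.431148
  V(2,+1) = exp(-r*dt) * [p_u*103.570549 + p_m*36.136853 + p_d*0.000000] = 39.340150
  V(2,+2) = exp(-r*dt) * [p_u*202.281512 + p_m*103.570549 + p_d*36.136853] = 104.995784
  V(1,-1) = exp(-r*dt) * [p_u*5.431148 + p_m*0.000000 + p_d*0.000000] = 0.816268
  V(1,+0) = exp(-r*dt) * [p_u*39.340150 + p_m*5.431148 + p_d*0.000000] = 9.485690
  V(1,+1) = exp(-r*dt) * [p_u*104.995784 + p_m*39.340150 + p_d*5.431148] = 42.632062
  V(0,+0) = exp(-r*dt) * [p_u*42.632062 + p_m*9.485690 + p_d*0.816268] = 12.793721

Answer: Price = V(0,0) = 12.7937


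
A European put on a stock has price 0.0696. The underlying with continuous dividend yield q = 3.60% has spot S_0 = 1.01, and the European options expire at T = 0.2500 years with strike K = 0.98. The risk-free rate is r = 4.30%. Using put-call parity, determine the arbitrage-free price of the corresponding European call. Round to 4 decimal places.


Put-call parity: C - P = S_0 * exp(-qT) - K * exp(-rT).
S_0 * exp(-qT) = 1.0100 * 0.99104038 = 1.00095078
K * exp(-rT) = 0.9800 * 0.98930757 = 0.96952142
C = P + S*exp(-qT) - K*exp(-rT)
C = 0.0696 + 1.00095078 - 0.96952142 = 0.1010

Answer: Call price = 0.1010


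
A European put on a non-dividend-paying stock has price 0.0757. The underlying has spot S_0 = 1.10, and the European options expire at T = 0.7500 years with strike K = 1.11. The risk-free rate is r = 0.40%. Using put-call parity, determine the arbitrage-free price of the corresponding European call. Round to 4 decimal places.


Answer: Call price = 0.0690

Derivation:
Put-call parity: C - P = S_0 * exp(-qT) - K * exp(-rT).
S_0 * exp(-qT) = 1.1000 * 1.00000000 = 1.10000000
K * exp(-rT) = 1.1100 * 0.99700450 = 1.10667499
C = P + S*exp(-qT) - K*exp(-rT)
C = 0.0757 + 1.10000000 - 1.10667499 = 0.0690


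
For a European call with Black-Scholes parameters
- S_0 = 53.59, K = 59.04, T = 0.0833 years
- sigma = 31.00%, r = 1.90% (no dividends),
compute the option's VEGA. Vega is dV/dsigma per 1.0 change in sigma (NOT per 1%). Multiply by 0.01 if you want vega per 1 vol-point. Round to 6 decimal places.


Answer: Vega = 3.667445

Derivation:
d1 = -1.0200738992; d2 = -1.1095452913
phi(d1) = 0.2371140777; exp(-qT) = 1.0000000000; exp(-rT) = 0.9984185518
Vega = S * exp(-qT) * phi(d1) * sqrt(T) = 53.5900 * 1.0000000000 * 0.2371140777 * 0.2886173938 = 3.667445


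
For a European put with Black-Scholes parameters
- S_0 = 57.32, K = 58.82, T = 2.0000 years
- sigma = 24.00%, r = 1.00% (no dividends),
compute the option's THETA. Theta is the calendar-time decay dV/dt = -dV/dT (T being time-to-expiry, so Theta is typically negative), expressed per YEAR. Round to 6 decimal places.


Answer: Theta = -1.586908

Derivation:
d1 = 0.1525219599; d2 = -0.1868892950
phi(d1) = 0.3943288759; exp(-qT) = 1.0000000000; exp(-rT) = 0.9801986733
Theta = -S*exp(-qT)*phi(d1)*sigma/(2*sqrt(T)) + r*K*exp(-rT)*N(-d2) - q*S*exp(-qT)*N(-d1)
N(-d1) = 0.4393876358; N(-d2) = 0.5741262837; sqrt(T) = 1.4142135624
Term 1 = -57.3200 * 1.0000000000 * 0.3943288759 * 0.2400 / (2 * 1.4142135624) = -1.9179223083
Term 2 = 0.0100 * 58.8200 * 0.9801986733 * 0.5741262837 = 0.3310141507
Term 3 = 0 (no dividend yield, q = 0)
Theta = -1.9179223083 + (0.3310141507) + (0.0000000000) = -1.586908


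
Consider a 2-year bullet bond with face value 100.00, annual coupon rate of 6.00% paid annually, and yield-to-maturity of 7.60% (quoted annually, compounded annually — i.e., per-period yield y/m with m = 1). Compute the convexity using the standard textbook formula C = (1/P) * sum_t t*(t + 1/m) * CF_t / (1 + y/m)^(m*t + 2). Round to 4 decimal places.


Coupon per period c = face * coupon_rate / m = 6.000000
Periods per year m = 1; per-period yield y/m = 0.076000
Number of cashflows N = 2
Cashflows (t years, CF_t, discount factor 1/(1+y/m)^(m*t), PV):
  t = 1.0000: CF_t = 6.000000, DF = 0.929368, PV = 5.576208
  t = 2.0000: CF_t = 106.000000, DF = 0.863725, PV = 91.554843
Price P = sum_t PV_t = 97.131051
Convexity numerator sum_t t*(t + 1/m) * CF_t / (1+y/m)^(m*t + 2):
  t = 1.0000: term = 9.632620
  t = 2.0000: term = 474.469205
Convexity = (1/P) * sum = 484.101825 / 97.131051 = 4.984007

Answer: Convexity = 4.9840


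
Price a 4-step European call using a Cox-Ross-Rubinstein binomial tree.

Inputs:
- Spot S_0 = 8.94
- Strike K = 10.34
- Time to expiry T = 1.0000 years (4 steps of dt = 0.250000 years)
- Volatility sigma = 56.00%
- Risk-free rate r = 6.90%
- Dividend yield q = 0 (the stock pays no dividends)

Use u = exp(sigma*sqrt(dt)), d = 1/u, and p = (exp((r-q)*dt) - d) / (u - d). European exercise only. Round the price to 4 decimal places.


dt = T/N = 0.250000
u = exp(sigma*sqrt(dt)) = 1.323130; d = 1/u = 0.755784
p = (exp((r-q)*dt) - d) / (u - d) = 0.461122
Discount per step: exp(-r*dt) = 0.982898
Stock lattice S(k, i) with i counting down-moves:
  k=0: S(0,0) = 8.9400
  k=1: S(1,0) = 11.8288; S(1,1) = 6.7567
  k=2: S(2,0) = 15.6510; S(2,1) = 8.9400; S(2,2) = 5.1066
  k=3: S(3,0) = 20.7083; S(3,1) = 11.8288; S(3,2) = 6.7567; S(3,3) = 3.8595
  k=4: S(4,0) = 27.3998; S(4,1) = 15.6510; S(4,2) = 8.9400; S(4,3) = 5.1066; S(4,4) = 2.9169
Terminal payoffs V(N, i) = max(S_T - K, 0):
  V(4,0) = 17.059797; V(4,1) = 5.311012; V(4,2) = 0.000000; V(4,3) = 0.000000; V(4,4) = 0.000000
Backward induction: V(k, i) = exp(-r*dt) * [p * V(k+1, i) + (1-p) * V(k+1, i+1)].
  V(3,0) = exp(-r*dt) * [p*17.059797 + (1-p)*5.311012] = 10.545156
  V(3,1) = exp(-r*dt) * [p*5.311012 + (1-p)*0.000000] = 2.407142
  V(3,2) = exp(-r*dt) * [p*0.000000 + (1-p)*0.000000] = 0.000000
  V(3,3) = exp(-r*dt) * [p*0.000000 + (1-p)*0.000000] = 0.000000
  V(2,0) = exp(-r*dt) * [p*10.545156 + (1-p)*2.407142] = 6.054417
  V(2,1) = exp(-r*dt) * [p*2.407142 + (1-p)*0.000000] = 1.091004
  V(2,2) = exp(-r*dt) * [p*0.000000 + (1-p)*0.000000] = 0.000000
  V(1,0) = exp(-r*dt) * [p*6.054417 + (1-p)*1.091004] = 3.321944
  V(1,1) = exp(-r*dt) * [p*1.091004 + (1-p)*0.000000] = 0.494482
  V(0,0) = exp(-r*dt) * [p*3.321944 + (1-p)*0.494482] = 1.767533

Answer: Price = V(0,0) = 1.7675


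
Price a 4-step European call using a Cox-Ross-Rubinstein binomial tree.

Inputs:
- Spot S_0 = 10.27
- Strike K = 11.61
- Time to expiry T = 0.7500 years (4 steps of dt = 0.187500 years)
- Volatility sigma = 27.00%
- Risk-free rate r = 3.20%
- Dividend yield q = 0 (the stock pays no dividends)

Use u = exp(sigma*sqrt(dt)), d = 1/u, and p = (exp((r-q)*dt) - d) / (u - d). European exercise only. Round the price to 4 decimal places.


Answer: Price = V(0,0) = 0.6123

Derivation:
dt = T/N = 0.187500
u = exp(sigma*sqrt(dt)) = 1.124022; d = 1/u = 0.889662
p = (exp((r-q)*dt) - d) / (u - d) = 0.496483
Discount per step: exp(-r*dt) = 0.994018
Stock lattice S(k, i) with i counting down-moves:
  k=0: S(0,0) = 10.2700
  k=1: S(1,0) = 11.5437; S(1,1) = 9.1368
  k=2: S(2,0) = 12.9754; S(2,1) = 10.2700; S(2,2) = 8.1287
  k=3: S(3,0) = 14.5846; S(3,1) = 11.5437; S(3,2) = 9.1368; S(3,3) = 7.2318
  k=4: S(4,0) = 16.3934; S(4,1) = 12.9754; S(4,2) = 10.2700; S(4,3) = 8.1287; S(4,4) = 6.4339
Terminal payoffs V(N, i) = max(S_T - K, 0):
  V(4,0) = 4.783432; V(4,1) = 1.365382; V(4,2) = 0.000000; V(4,3) = 0.000000; V(4,4) = 0.000000
Backward induction: V(k, i) = exp(-r*dt) * [p * V(k+1, i) + (1-p) * V(k+1, i+1)].
  V(3,0) = exp(-r*dt) * [p*4.783432 + (1-p)*1.365382] = 3.044068
  V(3,1) = exp(-r*dt) * [p*1.365382 + (1-p)*0.000000] = 0.673835
  V(3,2) = exp(-r*dt) * [p*0.000000 + (1-p)*0.000000] = 0.000000
  V(3,3) = exp(-r*dt) * [p*0.000000 + (1-p)*0.000000] = 0.000000
  V(2,0) = exp(-r*dt) * [p*3.044068 + (1-p)*0.673835] = 1.839546
  V(2,1) = exp(-r*dt) * [p*0.673835 + (1-p)*0.000000] = 0.332546
  V(2,2) = exp(-r*dt) * [p*0.000000 + (1-p)*0.000000] = 0.000000
  V(1,0) = exp(-r*dt) * [p*1.839546 + (1-p)*0.332546] = 1.074282
  V(1,1) = exp(-r*dt) * [p*0.332546 + (1-p)*0.000000] = 0.164116
  V(0,0) = exp(-r*dt) * [p*1.074282 + (1-p)*0.164116] = 0.612313


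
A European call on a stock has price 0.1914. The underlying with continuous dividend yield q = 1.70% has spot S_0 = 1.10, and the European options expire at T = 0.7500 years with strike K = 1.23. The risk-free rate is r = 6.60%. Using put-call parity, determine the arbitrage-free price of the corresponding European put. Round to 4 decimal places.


Put-call parity: C - P = S_0 * exp(-qT) - K * exp(-rT).
S_0 * exp(-qT) = 1.1000 * 0.98733094 = 1.08606403
K * exp(-rT) = 1.2300 * 0.95170516 = 1.17059734
P = C - S*exp(-qT) + K*exp(-rT)
P = 0.1914 - 1.08606403 + 1.17059734 = 0.2759

Answer: Put price = 0.2759


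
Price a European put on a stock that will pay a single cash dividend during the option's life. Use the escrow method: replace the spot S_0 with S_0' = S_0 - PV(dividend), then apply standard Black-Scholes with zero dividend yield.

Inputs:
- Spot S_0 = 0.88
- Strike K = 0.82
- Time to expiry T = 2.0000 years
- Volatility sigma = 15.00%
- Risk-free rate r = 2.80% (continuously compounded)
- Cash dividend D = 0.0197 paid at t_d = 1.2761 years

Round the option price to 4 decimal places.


Answer: Price = 0.0345

Derivation:
PV(D) = D * exp(-r * t_d) = 0.0197 * 0.96490001 = 0.01900853
S_0' = S_0 - PV(D) = 0.8800 - 0.01900853 = 0.86099147
d1 = (ln(S_0'/K) + (r + sigma^2/2)*T) / (sigma*sqrt(T)) = 0.60000488
d2 = d1 - sigma*sqrt(T) = 0.38787285
exp(-rT) = 0.94553914
N(-d1) = 0.27425149; N(-d2) = 0.34905507
P = K * exp(-rT) * N(-d2) - S_0' * N(-d1) = 0.8200 * 0.94553914 * 0.34905507 - 0.86099147 * 0.27425149 = 0.0345


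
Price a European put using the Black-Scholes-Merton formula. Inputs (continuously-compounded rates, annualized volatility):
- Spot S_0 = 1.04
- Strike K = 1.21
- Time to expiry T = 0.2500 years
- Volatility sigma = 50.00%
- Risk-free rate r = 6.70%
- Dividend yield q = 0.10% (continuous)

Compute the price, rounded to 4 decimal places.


Answer: Price = 0.2016

Derivation:
d1 = (ln(S/K) + (r - q + 0.5*sigma^2) * T) / (sigma * sqrt(T)) = -0.41459859
d2 = d1 - sigma * sqrt(T) = -0.66459859
exp(-rT) = 0.98338950; exp(-qT) = 0.99975003
P = K * exp(-rT) * N(-d2) - S_0 * exp(-qT) * N(-d1)
N(-d1) = 0.66078211; N(-d2) = 0.74684636
P = 1.2100 * 0.98338950 * 0.74684636 - 1.0400 * 0.99975003 * 0.66078211 = 0.2016


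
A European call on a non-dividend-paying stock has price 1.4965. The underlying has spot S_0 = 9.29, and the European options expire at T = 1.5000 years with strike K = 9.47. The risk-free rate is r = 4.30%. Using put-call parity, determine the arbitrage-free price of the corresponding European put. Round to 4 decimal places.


Put-call parity: C - P = S_0 * exp(-qT) - K * exp(-rT).
S_0 * exp(-qT) = 9.2900 * 1.00000000 = 9.29000000
K * exp(-rT) = 9.4700 * 0.93753611 = 8.87846700
P = C - S*exp(-qT) + K*exp(-rT)
P = 1.4965 - 9.29000000 + 8.87846700 = 1.0850

Answer: Put price = 1.0850


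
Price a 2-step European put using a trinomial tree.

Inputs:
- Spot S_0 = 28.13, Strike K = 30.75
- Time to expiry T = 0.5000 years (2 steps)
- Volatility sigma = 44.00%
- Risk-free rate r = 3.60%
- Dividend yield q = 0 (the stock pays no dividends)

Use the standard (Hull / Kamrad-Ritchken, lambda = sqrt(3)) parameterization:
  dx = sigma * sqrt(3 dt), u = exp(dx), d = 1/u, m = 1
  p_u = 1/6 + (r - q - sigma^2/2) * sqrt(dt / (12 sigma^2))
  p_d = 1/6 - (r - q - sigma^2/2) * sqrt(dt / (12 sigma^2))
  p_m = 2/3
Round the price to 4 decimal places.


dt = T/N = 0.250000; dx = sigma*sqrt(3*dt) = 0.381051
u = exp(dx) = 1.463823; d = 1/u = 0.683143
p_u = 0.146722, p_m = 0.666667, p_d = 0.186611
Discount per step: exp(-r*dt) = 0.991040
Stock lattice S(k, j) with j the centered position index:
  k=0: S(0,+0) = 28.1300
  k=1: S(1,-1) = 19.2168; S(1,+0) = 28.1300; S(1,+1) = 41.1773
  k=2: S(2,-2) = 13.1278; S(2,-1) = 19.2168; S(2,+0) = 28.1300; S(2,+1) = 41.1773; S(2,+2) = 60.2763
Terminal payoffs V(N, j) = max(K - S_T, 0):
  V(2,-2) = 17.622172; V(2,-1) = 11.533189; V(2,+0) = 2.620000; V(2,+1) = 0.000000; V(2,+2) = 0.000000
Backward induction: V(k, j) = exp(-r*dt) * [p_u * V(k+1, j+1) + p_m * V(k+1, j) + p_d * V(k+1, j-1)]
  V(1,-1) = exp(-r*dt) * [p_u*2.620000 + p_m*11.533189 + p_d*17.622172] = 11.259907
  V(1,+0) = exp(-r*dt) * [p_u*0.000000 + p_m*2.620000 + p_d*11.533189] = 3.863960
  V(1,+1) = exp(-r*dt) * [p_u*0.000000 + p_m*0.000000 + p_d*2.620000] = 0.484542
  V(0,+0) = exp(-r*dt) * [p_u*0.484542 + p_m*3.863960 + p_d*11.259907] = 4.705751

Answer: Price = V(0,0) = 4.7058


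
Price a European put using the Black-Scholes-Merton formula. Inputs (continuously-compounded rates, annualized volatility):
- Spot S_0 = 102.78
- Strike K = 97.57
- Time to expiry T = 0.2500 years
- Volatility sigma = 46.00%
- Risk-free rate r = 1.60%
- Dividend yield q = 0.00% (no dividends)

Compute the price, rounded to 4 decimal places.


Answer: Price = 6.6228

Derivation:
d1 = (ln(S/K) + (r - q + 0.5*sigma^2) * T) / (sigma * sqrt(T)) = 0.35856831
d2 = d1 - sigma * sqrt(T) = 0.12856831
exp(-rT) = 0.99600799; exp(-qT) = 1.00000000
P = K * exp(-rT) * N(-d2) - S_0 * exp(-qT) * N(-d1)
N(-d1) = 0.35995903; N(-d2) = 0.44884962
P = 97.5700 * 0.99600799 * 0.44884962 - 102.7800 * 1.00000000 * 0.35995903 = 6.6228


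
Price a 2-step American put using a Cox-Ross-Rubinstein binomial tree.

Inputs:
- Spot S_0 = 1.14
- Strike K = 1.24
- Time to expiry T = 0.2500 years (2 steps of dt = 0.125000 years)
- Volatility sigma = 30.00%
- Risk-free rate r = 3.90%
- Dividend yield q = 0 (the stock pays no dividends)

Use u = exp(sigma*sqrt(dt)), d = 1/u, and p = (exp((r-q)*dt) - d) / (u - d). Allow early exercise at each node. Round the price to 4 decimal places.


Answer: Price = V(0,0) = 0.1323

Derivation:
dt = T/N = 0.125000
u = exp(sigma*sqrt(dt)) = 1.111895; d = 1/u = 0.899365
p = (exp((r-q)*dt) - d) / (u - d) = 0.496502
Discount per step: exp(-r*dt) = 0.995137
Stock lattice S(k, i) with i counting down-moves:
  k=0: S(0,0) = 1.1400
  k=1: S(1,0) = 1.2676; S(1,1) = 1.0253
  k=2: S(2,0) = 1.4094; S(2,1) = 1.1400; S(2,2) = 0.9221
Terminal payoffs V(N, i) = max(K - S_T, 0):
  V(2,0) = 0.000000; V(2,1) = 0.100000; V(2,2) = 0.317902
Backward induction: V(k, i) = exp(-r*dt) * [p * V(k+1, i) + (1-p) * V(k+1, i+1)]; then take max(V_cont, immediate exercise) for American.
  V(1,0) = exp(-r*dt) * [p*0.000000 + (1-p)*0.100000] = 0.050105; exercise = 0.000000; V(1,0) = max -> 0.050105
  V(1,1) = exp(-r*dt) * [p*0.100000 + (1-p)*0.317902] = 0.208693; exercise = 0.214724; V(1,1) = max -> 0.214724
  V(0,0) = exp(-r*dt) * [p*0.050105 + (1-p)*0.214724] = 0.132343; exercise = 0.100000; V(0,0) = max -> 0.132343


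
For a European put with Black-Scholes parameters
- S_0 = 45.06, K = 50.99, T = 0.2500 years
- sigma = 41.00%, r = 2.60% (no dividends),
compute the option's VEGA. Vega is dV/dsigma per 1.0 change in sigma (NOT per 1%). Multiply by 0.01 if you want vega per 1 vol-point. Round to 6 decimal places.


d1 = -0.4688882930; d2 = -0.6738882930
phi(d1) = 0.3574118042; exp(-qT) = 1.0000000000; exp(-rT) = 0.9935210793
Vega = S * exp(-qT) * phi(d1) * sqrt(T) = 45.0600 * 1.0000000000 * 0.3574118042 * 0.5000000000 = 8.052488

Answer: Vega = 8.052488


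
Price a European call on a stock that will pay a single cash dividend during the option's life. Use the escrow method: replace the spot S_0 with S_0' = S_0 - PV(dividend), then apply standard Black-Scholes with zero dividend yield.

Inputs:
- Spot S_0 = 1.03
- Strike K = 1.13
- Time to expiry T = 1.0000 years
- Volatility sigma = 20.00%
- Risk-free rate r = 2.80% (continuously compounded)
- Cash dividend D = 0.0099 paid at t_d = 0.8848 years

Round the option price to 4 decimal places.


Answer: Price = 0.0509

Derivation:
PV(D) = D * exp(-r * t_d) = 0.0099 * 0.97552997 = 0.00965775
S_0' = S_0 - PV(D) = 1.0300 - 0.00965775 = 1.02034225
d1 = (ln(S_0'/K) + (r + sigma^2/2)*T) / (sigma*sqrt(T)) = -0.27039760
d2 = d1 - sigma*sqrt(T) = -0.47039760
exp(-rT) = 0.97238837
N(d1) = 0.39342719; N(d2) = 0.31903549
C = S_0' * N(d1) - K * exp(-rT) * N(d2) = 1.02034225 * 0.39342719 - 1.1300 * 0.97238837 * 0.31903549 = 0.0509


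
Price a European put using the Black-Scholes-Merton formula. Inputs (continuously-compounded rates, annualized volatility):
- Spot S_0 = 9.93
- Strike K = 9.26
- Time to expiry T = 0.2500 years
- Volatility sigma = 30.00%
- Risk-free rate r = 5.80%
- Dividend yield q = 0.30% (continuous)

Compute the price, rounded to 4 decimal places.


Answer: Price = 0.2575

Derivation:
d1 = (ln(S/K) + (r - q + 0.5*sigma^2) * T) / (sigma * sqrt(T)) = 0.63237620
d2 = d1 - sigma * sqrt(T) = 0.48237620
exp(-rT) = 0.98560462; exp(-qT) = 0.99925028
P = K * exp(-rT) * N(-d2) - S_0 * exp(-qT) * N(-d1)
N(-d1) = 0.26357054; N(-d2) = 0.31476936
P = 9.2600 * 0.98560462 * 0.31476936 - 9.9300 * 0.99925028 * 0.26357054 = 0.2575


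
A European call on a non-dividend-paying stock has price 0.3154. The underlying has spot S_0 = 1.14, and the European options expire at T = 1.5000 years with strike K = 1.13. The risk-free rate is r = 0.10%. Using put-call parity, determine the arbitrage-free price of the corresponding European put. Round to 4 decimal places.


Put-call parity: C - P = S_0 * exp(-qT) - K * exp(-rT).
S_0 * exp(-qT) = 1.1400 * 1.00000000 = 1.14000000
K * exp(-rT) = 1.1300 * 0.99850112 = 1.12830627
P = C - S*exp(-qT) + K*exp(-rT)
P = 0.3154 - 1.14000000 + 1.12830627 = 0.3037

Answer: Put price = 0.3037


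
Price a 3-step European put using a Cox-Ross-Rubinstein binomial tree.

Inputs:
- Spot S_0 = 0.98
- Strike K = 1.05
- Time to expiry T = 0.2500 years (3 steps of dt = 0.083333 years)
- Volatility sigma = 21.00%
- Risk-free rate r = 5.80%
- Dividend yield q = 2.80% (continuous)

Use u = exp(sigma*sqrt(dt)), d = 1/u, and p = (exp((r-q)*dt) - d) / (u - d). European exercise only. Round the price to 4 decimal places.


dt = T/N = 0.083333
u = exp(sigma*sqrt(dt)) = 1.062497; d = 1/u = 0.941179
p = (exp((r-q)*dt) - d) / (u - d) = 0.505482
Discount per step: exp(-r*dt) = 0.995178
Stock lattice S(k, i) with i counting down-moves:
  k=0: S(0,0) = 0.9800
  k=1: S(1,0) = 1.0412; S(1,1) = 0.9224
  k=2: S(2,0) = 1.1063; S(2,1) = 0.9800; S(2,2) = 0.8681
  k=3: S(3,0) = 1.1755; S(3,1) = 1.0412; S(3,2) = 0.9224; S(3,3) = 0.8170
Terminal payoffs V(N, i) = max(K - S_T, 0):
  V(3,0) = 0.000000; V(3,1) = 0.008753; V(3,2) = 0.127644; V(3,3) = 0.232961
Backward induction: V(k, i) = exp(-r*dt) * [p * V(k+1, i) + (1-p) * V(k+1, i+1)].
  V(2,0) = exp(-r*dt) * [p*0.000000 + (1-p)*0.008753] = 0.004308
  V(2,1) = exp(-r*dt) * [p*0.008753 + (1-p)*0.127644] = 0.067221
  V(2,2) = exp(-r*dt) * [p*0.127644 + (1-p)*0.232961] = 0.178859
  V(1,0) = exp(-r*dt) * [p*0.004308 + (1-p)*0.067221] = 0.035249
  V(1,1) = exp(-r*dt) * [p*0.067221 + (1-p)*0.178859] = 0.121838
  V(0,0) = exp(-r*dt) * [p*0.035249 + (1-p)*0.121838] = 0.077692

Answer: Price = V(0,0) = 0.0777


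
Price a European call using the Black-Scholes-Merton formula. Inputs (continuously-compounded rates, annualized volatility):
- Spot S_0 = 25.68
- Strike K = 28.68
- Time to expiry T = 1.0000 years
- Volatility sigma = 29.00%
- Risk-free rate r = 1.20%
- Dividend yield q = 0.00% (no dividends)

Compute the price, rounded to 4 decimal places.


Answer: Price = 1.9613

Derivation:
d1 = (ln(S/K) + (r - q + 0.5*sigma^2) * T) / (sigma * sqrt(T)) = -0.19461220
d2 = d1 - sigma * sqrt(T) = -0.48461220
exp(-rT) = 0.98807171; exp(-qT) = 1.00000000
C = S_0 * exp(-qT) * N(d1) - K * exp(-rT) * N(d2)
N(d1) = 0.42284828; N(d2) = 0.31397573
C = 25.6800 * 1.00000000 * 0.42284828 - 28.6800 * 0.98807171 * 0.31397573 = 1.9613


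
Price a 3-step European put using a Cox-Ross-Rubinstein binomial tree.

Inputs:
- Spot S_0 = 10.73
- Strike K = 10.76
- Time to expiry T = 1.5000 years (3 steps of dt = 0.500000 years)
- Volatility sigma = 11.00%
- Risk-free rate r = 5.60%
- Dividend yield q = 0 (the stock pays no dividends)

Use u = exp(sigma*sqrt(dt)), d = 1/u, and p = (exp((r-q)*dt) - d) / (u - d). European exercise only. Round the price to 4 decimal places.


dt = T/N = 0.500000
u = exp(sigma*sqrt(dt)) = 1.080887; d = 1/u = 0.925166
p = (exp((r-q)*dt) - d) / (u - d) = 0.662915
Discount per step: exp(-r*dt) = 0.972388
Stock lattice S(k, i) with i counting down-moves:
  k=0: S(0,0) = 10.7300
  k=1: S(1,0) = 11.5979; S(1,1) = 9.9270
  k=2: S(2,0) = 12.5360; S(2,1) = 10.7300; S(2,2) = 9.1842
  k=3: S(3,0) = 13.5500; S(3,1) = 11.5979; S(3,2) = 9.9270; S(3,3) = 8.4969
Terminal payoffs V(N, i) = max(K - S_T, 0):
  V(3,0) = 0.000000; V(3,1) = 0.000000; V(3,2) = 0.832965; V(3,3) = 2.263126
Backward induction: V(k, i) = exp(-r*dt) * [p * V(k+1, i) + (1-p) * V(k+1, i+1)].
  V(2,0) = exp(-r*dt) * [p*0.000000 + (1-p)*0.000000] = 0.000000
  V(2,1) = exp(-r*dt) * [p*0.000000 + (1-p)*0.832965] = 0.273027
  V(2,2) = exp(-r*dt) * [p*0.832965 + (1-p)*2.263126] = 1.278741
  V(1,0) = exp(-r*dt) * [p*0.000000 + (1-p)*0.273027] = 0.089492
  V(1,1) = exp(-r*dt) * [p*0.273027 + (1-p)*1.278741] = 0.595139
  V(0,0) = exp(-r*dt) * [p*0.089492 + (1-p)*0.595139] = 0.252761

Answer: Price = V(0,0) = 0.2528


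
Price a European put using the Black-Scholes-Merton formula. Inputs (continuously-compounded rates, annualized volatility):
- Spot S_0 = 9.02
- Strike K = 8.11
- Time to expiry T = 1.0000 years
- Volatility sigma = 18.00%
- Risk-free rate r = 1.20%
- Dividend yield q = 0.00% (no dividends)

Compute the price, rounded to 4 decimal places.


Answer: Price = 0.2343

Derivation:
d1 = (ln(S/K) + (r - q + 0.5*sigma^2) * T) / (sigma * sqrt(T)) = 0.74748037
d2 = d1 - sigma * sqrt(T) = 0.56748037
exp(-rT) = 0.98807171; exp(-qT) = 1.00000000
P = K * exp(-rT) * N(-d2) - S_0 * exp(-qT) * N(-d1)
N(-d1) = 0.22738682; N(-d2) = 0.28519393
P = 8.1100 * 0.98807171 * 0.28519393 - 9.0200 * 1.00000000 * 0.22738682 = 0.2343
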